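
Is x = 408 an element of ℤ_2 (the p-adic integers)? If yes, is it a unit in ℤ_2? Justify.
x ∈ ℤ_2 but not a unit; v_2(x) = 3 > 0

ℤ_2 = {x ∈ ℚ_2 : v_2(x) ≥ 0} and ℤ_2^× = {x ∈ ℤ_2 : v_2(x) = 0}. Here v_2(408) = v_2(num) − v_2(den) = 3; compare against these criteria.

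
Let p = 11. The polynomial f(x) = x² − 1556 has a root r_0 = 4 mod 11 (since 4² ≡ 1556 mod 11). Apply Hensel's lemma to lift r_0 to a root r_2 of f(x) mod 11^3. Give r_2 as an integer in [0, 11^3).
r_2 = 15 (mod 1331)

Hensel's recurrence: r_{i+1} = r_i − f(r_i)·(f′(r_i))^{-1} mod 11^{i+2}, with f′(x) = 2x. Iterate:
  r_0 = 4 (mod 11)
  r_1 = 15 (mod 121)
  r_2 = 15 (mod 1331)
Final: r_2 = 15, and one checks f(r_2) ≡ 0 mod 11^3.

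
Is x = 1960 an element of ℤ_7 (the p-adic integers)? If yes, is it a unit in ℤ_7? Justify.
x ∈ ℤ_7 but not a unit; v_7(x) = 2 > 0

ℤ_7 = {x ∈ ℚ_7 : v_7(x) ≥ 0} and ℤ_7^× = {x ∈ ℤ_7 : v_7(x) = 0}. Here v_7(1960) = v_7(num) − v_7(den) = 2; compare against these criteria.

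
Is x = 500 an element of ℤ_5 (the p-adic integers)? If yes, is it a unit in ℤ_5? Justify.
x ∈ ℤ_5 but not a unit; v_5(x) = 3 > 0

ℤ_5 = {x ∈ ℚ_5 : v_5(x) ≥ 0} and ℤ_5^× = {x ∈ ℤ_5 : v_5(x) = 0}. Here v_5(500) = v_5(num) − v_5(den) = 3; compare against these criteria.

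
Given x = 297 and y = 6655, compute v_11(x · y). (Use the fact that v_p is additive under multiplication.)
v_11(1976535) = 4

v_p(x) = 1 (factor: 297 = 11^1 · 27); v_p(y) = 3 (factor: 6655 = 11^3 · 5). Additivity: v_p(xy) = v_p(x) + v_p(y) = 1 + 3 = 4. (Direct check: xy = 1976535 = 11^4 · (135).)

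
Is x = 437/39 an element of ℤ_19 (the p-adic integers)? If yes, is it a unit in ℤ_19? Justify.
x ∈ ℤ_19 but not a unit; v_19(x) = 1 > 0

ℤ_19 = {x ∈ ℚ_19 : v_19(x) ≥ 0} and ℤ_19^× = {x ∈ ℤ_19 : v_19(x) = 0}. Here v_19(437/39) = v_19(num) − v_19(den) = 1; compare against these criteria.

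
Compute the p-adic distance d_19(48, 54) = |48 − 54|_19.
d_19(48, 54) = 1

Step 1 — x − y = 48 − 54 = -6. Step 2 — v_19(-6) = 0 (factor: -6 = −(19^0 · 6); the sign does not affect v_p). Step 3 — |x − y|_19 = 19^{0} = 1.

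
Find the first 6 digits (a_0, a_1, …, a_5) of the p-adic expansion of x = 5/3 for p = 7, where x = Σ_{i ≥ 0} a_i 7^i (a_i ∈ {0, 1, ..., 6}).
(a_0, …, a_5) = (4, 2, 2, 2, 2, 2)

v_7(5/3) = 0 (numerator and denominator both coprime to 7), so x ∈ ℤ_7^×. Compute digits iteratively via a_i = x_i mod 7, x_{i+1} = (x_i − a_i)/7, with x_0 = x:
  x_0 = 5/3;  a_0 = 4;  x_1 = (x_0 − 4)/7 = -1/3
  x_1 = -1/3;  a_1 = 2;  x_2 = (x_1 − 2)/7 = -1/3
  x_2 = -1/3;  a_2 = 2;  x_3 = (x_2 − 2)/7 = -1/3
  x_3 = -1/3;  a_3 = 2;  x_4 = (x_3 − 2)/7 = -1/3
  x_4 = -1/3;  a_4 = 2;  x_5 = (x_4 − 2)/7 = -1/3
  x_5 = -1/3;  a_5 = 2;  x_6 = (x_5 − 2)/7 = -1/3
Digits: (4, 2, 2, 2, 2, 2).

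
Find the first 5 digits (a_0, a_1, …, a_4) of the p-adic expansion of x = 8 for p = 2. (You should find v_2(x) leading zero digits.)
(a_0, …, a_4) = (0, 0, 0, 1, 0)

v_2(8) = 3, so a_0 = ... = a_2 = 0. Factor out: x = 2^3 · u with u = 1 a unit in ℤ_2. Expand u iteratively via a_{v+i} = u_i mod 2, u_{i+1} = (u_i − a_{v+i})/2:
  u_0 = 1;  a_3 = 1;  u_1 = (u_0 − 1)/2 = 0
  u_1 = 0;  a_4 = 0;  u_2 = (u_1 − 0)/2 = 0
Digits: (0, 0, 0, 1, 0).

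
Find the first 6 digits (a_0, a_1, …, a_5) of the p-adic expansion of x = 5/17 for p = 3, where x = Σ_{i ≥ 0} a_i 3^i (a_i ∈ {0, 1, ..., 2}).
(a_0, …, a_5) = (1, 1, 1, 2, 2, 1)

v_3(5/17) = 0 (numerator and denominator both coprime to 3), so x ∈ ℤ_3^×. Compute digits iteratively via a_i = x_i mod 3, x_{i+1} = (x_i − a_i)/3, with x_0 = x:
  x_0 = 5/17;  a_0 = 1;  x_1 = (x_0 − 1)/3 = -4/17
  x_1 = -4/17;  a_1 = 1;  x_2 = (x_1 − 1)/3 = -7/17
  x_2 = -7/17;  a_2 = 1;  x_3 = (x_2 − 1)/3 = -8/17
  x_3 = -8/17;  a_3 = 2;  x_4 = (x_3 − 2)/3 = -14/17
  x_4 = -14/17;  a_4 = 2;  x_5 = (x_4 − 2)/3 = -16/17
  x_5 = -16/17;  a_5 = 1;  x_6 = (x_5 − 1)/3 = -11/17
Digits: (1, 1, 1, 2, 2, 1).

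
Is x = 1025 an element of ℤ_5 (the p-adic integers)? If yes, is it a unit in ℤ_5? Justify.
x ∈ ℤ_5 but not a unit; v_5(x) = 2 > 0

ℤ_5 = {x ∈ ℚ_5 : v_5(x) ≥ 0} and ℤ_5^× = {x ∈ ℤ_5 : v_5(x) = 0}. Here v_5(1025) = v_5(num) − v_5(den) = 2; compare against these criteria.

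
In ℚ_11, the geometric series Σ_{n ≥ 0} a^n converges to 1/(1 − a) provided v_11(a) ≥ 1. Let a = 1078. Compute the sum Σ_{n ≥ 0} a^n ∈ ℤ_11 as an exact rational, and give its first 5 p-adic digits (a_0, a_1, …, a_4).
Σ a^n = 1/(1 − a) = -1/1077;  first 5 digits = (1, 10, 9, 3, 8)

v_11(a) = 1 ≥ 1, so the series converges in ℤ_11 to 1/(1 − a) = 1/(1 − 1078) = -1/1077. Expand this rational in ℤ_11: compute digits iteratively via d_i = x_i mod 11, x_{i+1} = (x_i − d_i)/11. The first 5 digits are (1, 10, 9, 3, 8).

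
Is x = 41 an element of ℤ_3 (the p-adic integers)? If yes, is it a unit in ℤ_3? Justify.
x ∈ ℤ_3^× (unit); v_3(x) = 0

ℤ_3 = {x ∈ ℚ_3 : v_3(x) ≥ 0} and ℤ_3^× = {x ∈ ℤ_3 : v_3(x) = 0}. Here v_3(41) = v_3(num) − v_3(den) = 0; compare against these criteria.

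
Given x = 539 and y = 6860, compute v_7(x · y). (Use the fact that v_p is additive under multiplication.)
v_7(3697540) = 5

v_p(x) = 2 (factor: 539 = 7^2 · 11); v_p(y) = 3 (factor: 6860 = 7^3 · 20). Additivity: v_p(xy) = v_p(x) + v_p(y) = 2 + 3 = 5. (Direct check: xy = 3697540 = 7^5 · (220).)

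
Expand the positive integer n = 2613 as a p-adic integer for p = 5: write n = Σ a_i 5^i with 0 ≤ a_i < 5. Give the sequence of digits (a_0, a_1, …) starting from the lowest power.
(a_0, a_1, …) = (3, 2, 4, 0, 4)

Repeated division by 5 gives the digits low-to-high: 2613 = 3 + 2·5^1 + 4·5^2 + 4·5^4. Digit sequence: (3, 2, 4, 0, 4).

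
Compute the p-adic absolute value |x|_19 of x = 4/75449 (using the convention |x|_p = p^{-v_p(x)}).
|4/75449|_19 = 6859

Step 1 — compute v_19(x) by factoring powers of 19 out of the numerator and denominator: v_19(4/75449) = -3. Step 2 — apply |x|_p = p^{-v_p(x)} = 19^{3} = 6859.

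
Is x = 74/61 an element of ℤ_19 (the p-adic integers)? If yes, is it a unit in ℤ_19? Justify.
x ∈ ℤ_19^× (unit); v_19(x) = 0

ℤ_19 = {x ∈ ℚ_19 : v_19(x) ≥ 0} and ℤ_19^× = {x ∈ ℤ_19 : v_19(x) = 0}. Here v_19(74/61) = v_19(num) − v_19(den) = 0; compare against these criteria.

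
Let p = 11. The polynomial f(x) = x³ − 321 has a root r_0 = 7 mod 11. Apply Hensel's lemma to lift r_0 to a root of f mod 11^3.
r_2 = 788 (mod 1331)

Hensel: r_{i+1} = r_i − f(r_i)/f′(r_i) mod 11^{i+2}, where f′(x) = 3x². Iterate:
  r_0 = 7 (mod 11)
  r_1 = 62 (mod 121)
  r_2 = 788 (mod 1331)
Final: r = 788 with f(r) ≡ 0 mod 11^3.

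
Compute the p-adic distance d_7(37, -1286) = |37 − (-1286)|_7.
d_7(37, -1286) = 1/49

Step 1 — x − y = 37 − (-1286) = 1323. Step 2 — v_7(1323) = 2 (factor: 1323 = (7^2 · 27); the sign does not affect v_p). Step 3 — |x − y|_7 = 7^{-2} = 1/49.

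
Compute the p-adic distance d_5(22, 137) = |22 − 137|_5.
d_5(22, 137) = 1/5

Step 1 — x − y = 22 − 137 = -115. Step 2 — v_5(-115) = 1 (factor: -115 = −(5^1 · 23); the sign does not affect v_p). Step 3 — |x − y|_5 = 5^{-1} = 1/5.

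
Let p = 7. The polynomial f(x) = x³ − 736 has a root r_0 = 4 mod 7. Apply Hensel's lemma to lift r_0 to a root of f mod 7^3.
r_2 = 312 (mod 343)

Hensel: r_{i+1} = r_i − f(r_i)/f′(r_i) mod 7^{i+2}, where f′(x) = 3x². Iterate:
  r_0 = 4 (mod 7)
  r_1 = 18 (mod 49)
  r_2 = 312 (mod 343)
Final: r = 312 with f(r) ≡ 0 mod 7^3.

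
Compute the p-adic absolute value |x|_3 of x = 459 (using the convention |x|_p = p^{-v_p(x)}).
|459|_3 = 1/27

Step 1 — compute v_3(x) by factoring powers of 3 out of the numerator and denominator: v_3(459) = 3. Step 2 — apply |x|_p = p^{-v_p(x)} = 3^{-3} = 1/27.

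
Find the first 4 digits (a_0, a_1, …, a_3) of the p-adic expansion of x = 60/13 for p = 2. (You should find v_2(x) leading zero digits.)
(a_0, …, a_3) = (0, 0, 1, 1)

v_2(60/13) = 2, so a_0 = ... = a_1 = 0. Factor out: x = 2^2 · u with u = 15/13 a unit in ℤ_2. Expand u iteratively via a_{v+i} = u_i mod 2, u_{i+1} = (u_i − a_{v+i})/2:
  u_0 = 15/13;  a_2 = 1;  u_1 = (u_0 − 1)/2 = 1/13
  u_1 = 1/13;  a_3 = 1;  u_2 = (u_1 − 1)/2 = -6/13
Digits: (0, 0, 1, 1).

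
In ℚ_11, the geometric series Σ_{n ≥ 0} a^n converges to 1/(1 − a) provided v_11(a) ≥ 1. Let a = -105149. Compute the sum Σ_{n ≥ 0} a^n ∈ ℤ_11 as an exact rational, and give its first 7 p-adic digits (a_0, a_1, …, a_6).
Σ a^n = 1/(1 − a) = 1/105150;  first 7 digits = (1, 0, 0, 9, 3, 10, 3)

v_11(a) = 3 ≥ 1, so the series converges in ℤ_11 to 1/(1 − a) = 1/(1 − (-105149)) = 1/105150. Expand this rational in ℤ_11: compute digits iteratively via d_i = x_i mod 11, x_{i+1} = (x_i − d_i)/11. The first 7 digits are (1, 0, 0, 9, 3, 10, 3).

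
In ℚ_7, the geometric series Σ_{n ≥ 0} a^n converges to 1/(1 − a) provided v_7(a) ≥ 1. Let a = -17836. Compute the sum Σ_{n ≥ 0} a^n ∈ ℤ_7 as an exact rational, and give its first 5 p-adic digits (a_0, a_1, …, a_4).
Σ a^n = 1/(1 − a) = 1/17837;  first 5 digits = (1, 0, 0, 4, 6)

v_7(a) = 3 ≥ 1, so the series converges in ℤ_7 to 1/(1 − a) = 1/(1 − (-17836)) = 1/17837. Expand this rational in ℤ_7: compute digits iteratively via d_i = x_i mod 7, x_{i+1} = (x_i − d_i)/7. The first 5 digits are (1, 0, 0, 4, 6).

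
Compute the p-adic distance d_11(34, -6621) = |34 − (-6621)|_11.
d_11(34, -6621) = 1/1331

Step 1 — x − y = 34 − (-6621) = 6655. Step 2 — v_11(6655) = 3 (factor: 6655 = (11^3 · 5); the sign does not affect v_p). Step 3 — |x − y|_11 = 11^{-3} = 1/1331.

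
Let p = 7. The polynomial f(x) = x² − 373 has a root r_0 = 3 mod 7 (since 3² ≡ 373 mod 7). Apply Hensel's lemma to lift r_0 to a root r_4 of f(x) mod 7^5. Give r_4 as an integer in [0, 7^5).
r_4 = 11252 (mod 16807)

Hensel's recurrence: r_{i+1} = r_i − f(r_i)·(f′(r_i))^{-1} mod 7^{i+2}, with f′(x) = 2x. Iterate:
  r_0 = 3 (mod 7)
  r_1 = 31 (mod 49)
  r_2 = 276 (mod 343)
  r_3 = 1648 (mod 2401)
  r_4 = 11252 (mod 16807)
Final: r_4 = 11252, and one checks f(r_4) ≡ 0 mod 7^5.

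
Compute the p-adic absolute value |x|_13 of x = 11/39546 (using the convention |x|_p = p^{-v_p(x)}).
|11/39546|_13 = 2197

Step 1 — compute v_13(x) by factoring powers of 13 out of the numerator and denominator: v_13(11/39546) = -3. Step 2 — apply |x|_p = p^{-v_p(x)} = 13^{3} = 2197.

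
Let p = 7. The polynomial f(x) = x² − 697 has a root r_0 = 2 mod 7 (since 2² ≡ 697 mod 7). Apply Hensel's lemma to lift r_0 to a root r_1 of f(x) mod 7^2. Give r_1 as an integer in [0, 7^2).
r_1 = 16 (mod 49)

Hensel's recurrence: r_{i+1} = r_i − f(r_i)·(f′(r_i))^{-1} mod 7^{i+2}, with f′(x) = 2x. Iterate:
  r_0 = 2 (mod 7)
  r_1 = 16 (mod 49)
Final: r_1 = 16, and one checks f(r_1) ≡ 0 mod 7^2.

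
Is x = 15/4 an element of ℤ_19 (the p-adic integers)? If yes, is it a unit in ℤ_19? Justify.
x ∈ ℤ_19^× (unit); v_19(x) = 0

ℤ_19 = {x ∈ ℚ_19 : v_19(x) ≥ 0} and ℤ_19^× = {x ∈ ℤ_19 : v_19(x) = 0}. Here v_19(15/4) = v_19(num) − v_19(den) = 0; compare against these criteria.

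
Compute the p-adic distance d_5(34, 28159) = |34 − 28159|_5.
d_5(34, 28159) = 1/3125

Step 1 — x − y = 34 − 28159 = -28125. Step 2 — v_5(-28125) = 5 (factor: -28125 = −(5^5 · 9); the sign does not affect v_p). Step 3 — |x − y|_5 = 5^{-5} = 1/3125.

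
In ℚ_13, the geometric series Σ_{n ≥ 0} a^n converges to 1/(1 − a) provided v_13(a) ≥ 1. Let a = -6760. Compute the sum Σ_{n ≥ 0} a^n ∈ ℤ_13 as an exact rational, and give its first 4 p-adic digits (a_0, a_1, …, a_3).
Σ a^n = 1/(1 − a) = 1/6761;  first 4 digits = (1, 0, 12, 9)

v_13(a) = 2 ≥ 1, so the series converges in ℤ_13 to 1/(1 − a) = 1/(1 − (-6760)) = 1/6761. Expand this rational in ℤ_13: compute digits iteratively via d_i = x_i mod 13, x_{i+1} = (x_i − d_i)/13. The first 4 digits are (1, 0, 12, 9).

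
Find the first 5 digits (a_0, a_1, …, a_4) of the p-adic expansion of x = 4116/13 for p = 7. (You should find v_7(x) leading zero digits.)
(a_0, …, a_4) = (0, 0, 0, 2, 2)

v_7(4116/13) = 3, so a_0 = ... = a_2 = 0. Factor out: x = 7^3 · u with u = 12/13 a unit in ℤ_7. Expand u iteratively via a_{v+i} = u_i mod 7, u_{i+1} = (u_i − a_{v+i})/7:
  u_0 = 12/13;  a_3 = 2;  u_1 = (u_0 − 2)/7 = -2/13
  u_1 = -2/13;  a_4 = 2;  u_2 = (u_1 − 2)/7 = -4/13
Digits: (0, 0, 0, 2, 2).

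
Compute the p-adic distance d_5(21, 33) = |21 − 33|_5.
d_5(21, 33) = 1

Step 1 — x − y = 21 − 33 = -12. Step 2 — v_5(-12) = 0 (factor: -12 = −(5^0 · 12); the sign does not affect v_p). Step 3 — |x − y|_5 = 5^{0} = 1.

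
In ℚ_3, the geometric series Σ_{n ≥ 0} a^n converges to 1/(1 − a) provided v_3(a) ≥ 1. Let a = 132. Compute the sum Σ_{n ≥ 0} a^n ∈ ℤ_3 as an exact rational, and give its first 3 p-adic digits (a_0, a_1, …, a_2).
Σ a^n = 1/(1 − a) = -1/131;  first 3 digits = (1, 2, 0)

v_3(a) = 1 ≥ 1, so the series converges in ℤ_3 to 1/(1 − a) = 1/(1 − 132) = -1/131. Expand this rational in ℤ_3: compute digits iteratively via d_i = x_i mod 3, x_{i+1} = (x_i − d_i)/3. The first 3 digits are (1, 2, 0).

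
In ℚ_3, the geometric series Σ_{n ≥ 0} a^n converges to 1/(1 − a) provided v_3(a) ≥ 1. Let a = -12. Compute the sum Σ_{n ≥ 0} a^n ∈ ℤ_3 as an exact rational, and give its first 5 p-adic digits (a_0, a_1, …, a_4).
Σ a^n = 1/(1 − a) = 1/13;  first 5 digits = (1, 2, 2, 0, 2)

v_3(a) = 1 ≥ 1, so the series converges in ℤ_3 to 1/(1 − a) = 1/(1 − (-12)) = 1/13. Expand this rational in ℤ_3: compute digits iteratively via d_i = x_i mod 3, x_{i+1} = (x_i − d_i)/3. The first 5 digits are (1, 2, 2, 0, 2).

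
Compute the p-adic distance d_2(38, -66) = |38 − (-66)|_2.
d_2(38, -66) = 1/8

Step 1 — x − y = 38 − (-66) = 104. Step 2 — v_2(104) = 3 (factor: 104 = (2^3 · 13); the sign does not affect v_p). Step 3 — |x − y|_2 = 2^{-3} = 1/8.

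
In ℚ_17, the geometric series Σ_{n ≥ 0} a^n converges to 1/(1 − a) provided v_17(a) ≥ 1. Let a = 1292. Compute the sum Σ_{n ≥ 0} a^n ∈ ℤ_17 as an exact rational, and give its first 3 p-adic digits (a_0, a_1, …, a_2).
Σ a^n = 1/(1 − a) = -1/1291;  first 3 digits = (1, 8, 0)

v_17(a) = 1 ≥ 1, so the series converges in ℤ_17 to 1/(1 − a) = 1/(1 − 1292) = -1/1291. Expand this rational in ℤ_17: compute digits iteratively via d_i = x_i mod 17, x_{i+1} = (x_i − d_i)/17. The first 3 digits are (1, 8, 0).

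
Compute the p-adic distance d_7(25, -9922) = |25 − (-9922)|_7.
d_7(25, -9922) = 1/343

Step 1 — x − y = 25 − (-9922) = 9947. Step 2 — v_7(9947) = 3 (factor: 9947 = (7^3 · 29); the sign does not affect v_p). Step 3 — |x − y|_7 = 7^{-3} = 1/343.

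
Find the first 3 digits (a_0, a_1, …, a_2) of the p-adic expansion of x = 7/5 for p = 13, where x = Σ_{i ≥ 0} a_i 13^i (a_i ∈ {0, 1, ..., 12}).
(a_0, …, a_2) = (4, 5, 10)

v_13(7/5) = 0 (numerator and denominator both coprime to 13), so x ∈ ℤ_13^×. Compute digits iteratively via a_i = x_i mod 13, x_{i+1} = (x_i − a_i)/13, with x_0 = x:
  x_0 = 7/5;  a_0 = 4;  x_1 = (x_0 − 4)/13 = -1/5
  x_1 = -1/5;  a_1 = 5;  x_2 = (x_1 − 5)/13 = -2/5
  x_2 = -2/5;  a_2 = 10;  x_3 = (x_2 − 10)/13 = -4/5
Digits: (4, 5, 10).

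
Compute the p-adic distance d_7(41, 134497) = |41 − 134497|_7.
d_7(41, 134497) = 1/16807

Step 1 — x − y = 41 − 134497 = -134456. Step 2 — v_7(-134456) = 5 (factor: -134456 = −(7^5 · 8); the sign does not affect v_p). Step 3 — |x − y|_7 = 7^{-5} = 1/16807.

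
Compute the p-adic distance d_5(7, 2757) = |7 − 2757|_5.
d_5(7, 2757) = 1/125

Step 1 — x − y = 7 − 2757 = -2750. Step 2 — v_5(-2750) = 3 (factor: -2750 = −(5^3 · 22); the sign does not affect v_p). Step 3 — |x − y|_5 = 5^{-3} = 1/125.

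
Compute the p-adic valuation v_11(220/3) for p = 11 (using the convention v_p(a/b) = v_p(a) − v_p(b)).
v_11(220/3) = 1

Factor powers of 11 from the numerator and denominator of the reduced fraction: 220 = 11^1 · 20 and 3 = 11^0 · 3. Apply v_p(a/b) = v_p(a) − v_p(b): v_11(220/3) = 1 − 0 = 1.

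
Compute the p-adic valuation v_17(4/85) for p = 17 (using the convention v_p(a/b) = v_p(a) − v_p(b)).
v_17(4/85) = -1

Factor powers of 17 from the numerator and denominator of the reduced fraction: 4 = 17^0 · 4 and 85 = 17^1 · 5. Apply v_p(a/b) = v_p(a) − v_p(b): v_17(4/85) = 0 − 1 = -1.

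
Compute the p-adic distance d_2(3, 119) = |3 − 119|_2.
d_2(3, 119) = 1/4

Step 1 — x − y = 3 − 119 = -116. Step 2 — v_2(-116) = 2 (factor: -116 = −(2^2 · 29); the sign does not affect v_p). Step 3 — |x − y|_2 = 2^{-2} = 1/4.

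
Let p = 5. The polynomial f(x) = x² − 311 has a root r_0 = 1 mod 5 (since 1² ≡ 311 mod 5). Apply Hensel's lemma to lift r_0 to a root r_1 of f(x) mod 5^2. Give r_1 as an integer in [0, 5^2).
r_1 = 6 (mod 25)

Hensel's recurrence: r_{i+1} = r_i − f(r_i)·(f′(r_i))^{-1} mod 5^{i+2}, with f′(x) = 2x. Iterate:
  r_0 = 1 (mod 5)
  r_1 = 6 (mod 25)
Final: r_1 = 6, and one checks f(r_1) ≡ 0 mod 5^2.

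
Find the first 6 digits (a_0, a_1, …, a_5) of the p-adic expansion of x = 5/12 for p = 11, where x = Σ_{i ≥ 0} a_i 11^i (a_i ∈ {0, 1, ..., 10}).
(a_0, …, a_5) = (5, 6, 4, 6, 4, 6)

v_11(5/12) = 0 (numerator and denominator both coprime to 11), so x ∈ ℤ_11^×. Compute digits iteratively via a_i = x_i mod 11, x_{i+1} = (x_i − a_i)/11, with x_0 = x:
  x_0 = 5/12;  a_0 = 5;  x_1 = (x_0 − 5)/11 = -5/12
  x_1 = -5/12;  a_1 = 6;  x_2 = (x_1 − 6)/11 = -7/12
  x_2 = -7/12;  a_2 = 4;  x_3 = (x_2 − 4)/11 = -5/12
  x_3 = -5/12;  a_3 = 6;  x_4 = (x_3 − 6)/11 = -7/12
  x_4 = -7/12;  a_4 = 4;  x_5 = (x_4 − 4)/11 = -5/12
  x_5 = -5/12;  a_5 = 6;  x_6 = (x_5 − 6)/11 = -7/12
Digits: (5, 6, 4, 6, 4, 6).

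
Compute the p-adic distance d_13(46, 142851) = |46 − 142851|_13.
d_13(46, 142851) = 1/28561

Step 1 — x − y = 46 − 142851 = -142805. Step 2 — v_13(-142805) = 4 (factor: -142805 = −(13^4 · 5); the sign does not affect v_p). Step 3 — |x − y|_13 = 13^{-4} = 1/28561.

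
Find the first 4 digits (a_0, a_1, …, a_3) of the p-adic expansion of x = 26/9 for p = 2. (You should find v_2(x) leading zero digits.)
(a_0, …, a_3) = (0, 1, 0, 1)

v_2(26/9) = 1, so a_0 = ... = a_0 = 0. Factor out: x = 2^1 · u with u = 13/9 a unit in ℤ_2. Expand u iteratively via a_{v+i} = u_i mod 2, u_{i+1} = (u_i − a_{v+i})/2:
  u_0 = 13/9;  a_1 = 1;  u_1 = (u_0 − 1)/2 = 2/9
  u_1 = 2/9;  a_2 = 0;  u_2 = (u_1 − 0)/2 = 1/9
  u_2 = 1/9;  a_3 = 1;  u_3 = (u_2 − 1)/2 = -4/9
Digits: (0, 1, 0, 1).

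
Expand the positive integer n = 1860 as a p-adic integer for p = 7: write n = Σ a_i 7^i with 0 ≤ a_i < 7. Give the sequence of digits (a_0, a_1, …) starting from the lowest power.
(a_0, a_1, …) = (5, 6, 2, 5)

Repeated division by 7 gives the digits low-to-high: 1860 = 5 + 6·7^1 + 2·7^2 + 5·7^3. Digit sequence: (5, 6, 2, 5).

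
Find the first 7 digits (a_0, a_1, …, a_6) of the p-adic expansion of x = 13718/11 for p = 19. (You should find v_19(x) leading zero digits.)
(a_0, …, a_6) = (0, 0, 0, 14, 1, 12, 8)

v_19(13718/11) = 3, so a_0 = ... = a_2 = 0. Factor out: x = 19^3 · u with u = 2/11 a unit in ℤ_19. Expand u iteratively via a_{v+i} = u_i mod 19, u_{i+1} = (u_i − a_{v+i})/19:
  u_0 = 2/11;  a_3 = 14;  u_1 = (u_0 − 14)/19 = -8/11
  u_1 = -8/11;  a_4 = 1;  u_2 = (u_1 − 1)/19 = -1/11
  u_2 = -1/11;  a_5 = 12;  u_3 = (u_2 − 12)/19 = -7/11
  u_3 = -7/11;  a_6 = 8;  u_4 = (u_3 − 8)/19 = -5/11
Digits: (0, 0, 0, 14, 1, 12, 8).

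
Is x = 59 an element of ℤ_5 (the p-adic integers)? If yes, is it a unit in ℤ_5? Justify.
x ∈ ℤ_5^× (unit); v_5(x) = 0

ℤ_5 = {x ∈ ℚ_5 : v_5(x) ≥ 0} and ℤ_5^× = {x ∈ ℤ_5 : v_5(x) = 0}. Here v_5(59) = v_5(num) − v_5(den) = 0; compare against these criteria.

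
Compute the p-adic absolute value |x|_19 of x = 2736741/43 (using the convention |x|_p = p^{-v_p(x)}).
|2736741/43|_19 = 1/130321

Step 1 — compute v_19(x) by factoring powers of 19 out of the numerator and denominator: v_19(2736741/43) = 4. Step 2 — apply |x|_p = p^{-v_p(x)} = 19^{-4} = 1/130321.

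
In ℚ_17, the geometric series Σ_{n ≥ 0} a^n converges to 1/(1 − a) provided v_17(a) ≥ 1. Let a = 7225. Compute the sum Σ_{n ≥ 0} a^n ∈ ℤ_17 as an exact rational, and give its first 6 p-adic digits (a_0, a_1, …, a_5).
Σ a^n = 1/(1 − a) = -1/7224;  first 6 digits = (1, 0, 8, 1, 13, 2)

v_17(a) = 2 ≥ 1, so the series converges in ℤ_17 to 1/(1 − a) = 1/(1 − 7225) = -1/7224. Expand this rational in ℤ_17: compute digits iteratively via d_i = x_i mod 17, x_{i+1} = (x_i − d_i)/17. The first 6 digits are (1, 0, 8, 1, 13, 2).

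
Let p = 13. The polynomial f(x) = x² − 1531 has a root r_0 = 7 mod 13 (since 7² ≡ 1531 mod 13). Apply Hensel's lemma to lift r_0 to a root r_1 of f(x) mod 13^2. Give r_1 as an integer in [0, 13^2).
r_1 = 137 (mod 169)

Hensel's recurrence: r_{i+1} = r_i − f(r_i)·(f′(r_i))^{-1} mod 13^{i+2}, with f′(x) = 2x. Iterate:
  r_0 = 7 (mod 13)
  r_1 = 137 (mod 169)
Final: r_1 = 137, and one checks f(r_1) ≡ 0 mod 13^2.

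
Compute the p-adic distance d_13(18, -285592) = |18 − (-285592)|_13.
d_13(18, -285592) = 1/28561

Step 1 — x − y = 18 − (-285592) = 285610. Step 2 — v_13(285610) = 4 (factor: 285610 = (13^4 · 10); the sign does not affect v_p). Step 3 — |x − y|_13 = 13^{-4} = 1/28561.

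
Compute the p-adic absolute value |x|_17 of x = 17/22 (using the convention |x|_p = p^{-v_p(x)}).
|17/22|_17 = 1/17

Step 1 — compute v_17(x) by factoring powers of 17 out of the numerator and denominator: v_17(17/22) = 1. Step 2 — apply |x|_p = p^{-v_p(x)} = 17^{-1} = 1/17.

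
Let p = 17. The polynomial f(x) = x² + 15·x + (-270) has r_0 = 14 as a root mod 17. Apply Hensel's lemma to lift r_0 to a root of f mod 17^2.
r_1 = 31 (mod 289)

Hensel: r_{i+1} = r_i − f(r_i)·(f′(r_i))^{-1} mod 17^{i+2}, f′(x) = 2x + 15. Iterate:
  r_0 = 14 (mod 17)
  r_1 = 31 (mod 289)
Final: r = 31 satisfies f(r) ≡ 0 mod 17^2.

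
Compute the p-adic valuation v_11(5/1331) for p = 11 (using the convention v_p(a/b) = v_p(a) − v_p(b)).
v_11(5/1331) = -3

Factor powers of 11 from the numerator and denominator of the reduced fraction: 5 = 11^0 · 5 and 1331 = 11^3 · 1. Apply v_p(a/b) = v_p(a) − v_p(b): v_11(5/1331) = 0 − 3 = -3.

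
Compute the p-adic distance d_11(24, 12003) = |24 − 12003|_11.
d_11(24, 12003) = 1/1331

Step 1 — x − y = 24 − 12003 = -11979. Step 2 — v_11(-11979) = 3 (factor: -11979 = −(11^3 · 9); the sign does not affect v_p). Step 3 — |x − y|_11 = 11^{-3} = 1/1331.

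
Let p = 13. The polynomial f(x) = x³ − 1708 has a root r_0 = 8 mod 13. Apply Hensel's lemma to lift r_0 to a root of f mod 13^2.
r_1 = 60 (mod 169)

Hensel: r_{i+1} = r_i − f(r_i)/f′(r_i) mod 13^{i+2}, where f′(x) = 3x². Iterate:
  r_0 = 8 (mod 13)
  r_1 = 60 (mod 169)
Final: r = 60 with f(r) ≡ 0 mod 13^2.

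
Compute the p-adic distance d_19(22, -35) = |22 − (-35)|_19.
d_19(22, -35) = 1/19

Step 1 — x − y = 22 − (-35) = 57. Step 2 — v_19(57) = 1 (factor: 57 = (19^1 · 3); the sign does not affect v_p). Step 3 — |x − y|_19 = 19^{-1} = 1/19.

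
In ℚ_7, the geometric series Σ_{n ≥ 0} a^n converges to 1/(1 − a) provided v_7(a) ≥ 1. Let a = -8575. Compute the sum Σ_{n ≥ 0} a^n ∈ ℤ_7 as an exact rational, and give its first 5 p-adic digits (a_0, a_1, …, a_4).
Σ a^n = 1/(1 − a) = 1/8576;  first 5 digits = (1, 0, 0, 3, 3)

v_7(a) = 3 ≥ 1, so the series converges in ℤ_7 to 1/(1 − a) = 1/(1 − (-8575)) = 1/8576. Expand this rational in ℤ_7: compute digits iteratively via d_i = x_i mod 7, x_{i+1} = (x_i − d_i)/7. The first 5 digits are (1, 0, 0, 3, 3).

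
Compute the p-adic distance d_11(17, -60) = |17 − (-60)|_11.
d_11(17, -60) = 1/11

Step 1 — x − y = 17 − (-60) = 77. Step 2 — v_11(77) = 1 (factor: 77 = (11^1 · 7); the sign does not affect v_p). Step 3 — |x − y|_11 = 11^{-1} = 1/11.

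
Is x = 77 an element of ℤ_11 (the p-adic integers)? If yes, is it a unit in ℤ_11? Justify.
x ∈ ℤ_11 but not a unit; v_11(x) = 1 > 0

ℤ_11 = {x ∈ ℚ_11 : v_11(x) ≥ 0} and ℤ_11^× = {x ∈ ℤ_11 : v_11(x) = 0}. Here v_11(77) = v_11(num) − v_11(den) = 1; compare against these criteria.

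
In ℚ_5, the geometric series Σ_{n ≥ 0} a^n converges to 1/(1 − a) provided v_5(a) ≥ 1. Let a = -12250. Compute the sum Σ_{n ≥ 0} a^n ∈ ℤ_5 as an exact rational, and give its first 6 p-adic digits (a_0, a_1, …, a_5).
Σ a^n = 1/(1 − a) = 1/12251;  first 6 digits = (1, 0, 0, 2, 0, 1)

v_5(a) = 3 ≥ 1, so the series converges in ℤ_5 to 1/(1 − a) = 1/(1 − (-12250)) = 1/12251. Expand this rational in ℤ_5: compute digits iteratively via d_i = x_i mod 5, x_{i+1} = (x_i − d_i)/5. The first 6 digits are (1, 0, 0, 2, 0, 1).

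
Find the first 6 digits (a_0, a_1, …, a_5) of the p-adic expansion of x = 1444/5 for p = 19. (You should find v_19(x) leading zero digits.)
(a_0, …, a_5) = (0, 0, 16, 3, 15, 3)

v_19(1444/5) = 2, so a_0 = ... = a_1 = 0. Factor out: x = 19^2 · u with u = 4/5 a unit in ℤ_19. Expand u iteratively via a_{v+i} = u_i mod 19, u_{i+1} = (u_i − a_{v+i})/19:
  u_0 = 4/5;  a_2 = 16;  u_1 = (u_0 − 16)/19 = -4/5
  u_1 = -4/5;  a_3 = 3;  u_2 = (u_1 − 3)/19 = -1/5
  u_2 = -1/5;  a_4 = 15;  u_3 = (u_2 − 15)/19 = -4/5
  u_3 = -4/5;  a_5 = 3;  u_4 = (u_3 − 3)/19 = -1/5
Digits: (0, 0, 16, 3, 15, 3).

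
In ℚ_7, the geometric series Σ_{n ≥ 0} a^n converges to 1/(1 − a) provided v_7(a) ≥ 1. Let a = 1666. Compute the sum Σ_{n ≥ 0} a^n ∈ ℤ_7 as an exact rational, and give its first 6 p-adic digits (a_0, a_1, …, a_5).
Σ a^n = 1/(1 − a) = -1/1665;  first 6 digits = (1, 0, 6, 4, 1, 4)

v_7(a) = 2 ≥ 1, so the series converges in ℤ_7 to 1/(1 − a) = 1/(1 − 1666) = -1/1665. Expand this rational in ℤ_7: compute digits iteratively via d_i = x_i mod 7, x_{i+1} = (x_i − d_i)/7. The first 6 digits are (1, 0, 6, 4, 1, 4).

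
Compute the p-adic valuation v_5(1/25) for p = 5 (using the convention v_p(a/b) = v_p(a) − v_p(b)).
v_5(1/25) = -2

Factor powers of 5 from the numerator and denominator of the reduced fraction: 1 = 5^0 · 1 and 25 = 5^2 · 1. Apply v_p(a/b) = v_p(a) − v_p(b): v_5(1/25) = 0 − 2 = -2.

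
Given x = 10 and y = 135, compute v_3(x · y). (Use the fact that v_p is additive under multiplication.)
v_3(1350) = 3

v_p(x) = 0 (factor: 10 = 3^0 · 10); v_p(y) = 3 (factor: 135 = 3^3 · 5). Additivity: v_p(xy) = v_p(x) + v_p(y) = 0 + 3 = 3. (Direct check: xy = 1350 = 3^3 · (50).)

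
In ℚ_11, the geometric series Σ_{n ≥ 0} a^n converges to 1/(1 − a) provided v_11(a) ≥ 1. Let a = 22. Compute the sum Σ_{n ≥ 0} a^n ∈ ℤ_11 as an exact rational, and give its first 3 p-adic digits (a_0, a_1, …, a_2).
Σ a^n = 1/(1 − a) = -1/21;  first 3 digits = (1, 2, 4)

v_11(a) = 1 ≥ 1, so the series converges in ℤ_11 to 1/(1 − a) = 1/(1 − 22) = -1/21. Expand this rational in ℤ_11: compute digits iteratively via d_i = x_i mod 11, x_{i+1} = (x_i − d_i)/11. The first 3 digits are (1, 2, 4).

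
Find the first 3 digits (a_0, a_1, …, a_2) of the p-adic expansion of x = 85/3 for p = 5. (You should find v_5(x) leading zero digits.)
(a_0, …, a_2) = (0, 4, 2)

v_5(85/3) = 1, so a_0 = ... = a_0 = 0. Factor out: x = 5^1 · u with u = 17/3 a unit in ℤ_5. Expand u iteratively via a_{v+i} = u_i mod 5, u_{i+1} = (u_i − a_{v+i})/5:
  u_0 = 17/3;  a_1 = 4;  u_1 = (u_0 − 4)/5 = 1/3
  u_1 = 1/3;  a_2 = 2;  u_2 = (u_1 − 2)/5 = -1/3
Digits: (0, 4, 2).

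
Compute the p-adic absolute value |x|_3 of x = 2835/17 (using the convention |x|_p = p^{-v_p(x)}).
|2835/17|_3 = 1/81

Step 1 — compute v_3(x) by factoring powers of 3 out of the numerator and denominator: v_3(2835/17) = 4. Step 2 — apply |x|_p = p^{-v_p(x)} = 3^{-4} = 1/81.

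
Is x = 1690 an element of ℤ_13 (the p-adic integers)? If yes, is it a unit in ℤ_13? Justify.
x ∈ ℤ_13 but not a unit; v_13(x) = 2 > 0

ℤ_13 = {x ∈ ℚ_13 : v_13(x) ≥ 0} and ℤ_13^× = {x ∈ ℤ_13 : v_13(x) = 0}. Here v_13(1690) = v_13(num) − v_13(den) = 2; compare against these criteria.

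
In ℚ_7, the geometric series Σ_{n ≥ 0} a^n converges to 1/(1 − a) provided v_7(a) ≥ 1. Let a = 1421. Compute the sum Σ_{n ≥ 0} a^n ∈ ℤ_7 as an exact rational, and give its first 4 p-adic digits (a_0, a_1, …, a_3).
Σ a^n = 1/(1 − a) = -1/1420;  first 4 digits = (1, 0, 1, 4)

v_7(a) = 2 ≥ 1, so the series converges in ℤ_7 to 1/(1 − a) = 1/(1 − 1421) = -1/1420. Expand this rational in ℤ_7: compute digits iteratively via d_i = x_i mod 7, x_{i+1} = (x_i − d_i)/7. The first 4 digits are (1, 0, 1, 4).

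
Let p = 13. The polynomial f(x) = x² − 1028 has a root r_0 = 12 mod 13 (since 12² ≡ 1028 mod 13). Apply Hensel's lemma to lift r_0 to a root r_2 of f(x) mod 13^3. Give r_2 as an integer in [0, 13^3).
r_2 = 1429 (mod 2197)

Hensel's recurrence: r_{i+1} = r_i − f(r_i)·(f′(r_i))^{-1} mod 13^{i+2}, with f′(x) = 2x. Iterate:
  r_0 = 12 (mod 13)
  r_1 = 77 (mod 169)
  r_2 = 1429 (mod 2197)
Final: r_2 = 1429, and one checks f(r_2) ≡ 0 mod 13^3.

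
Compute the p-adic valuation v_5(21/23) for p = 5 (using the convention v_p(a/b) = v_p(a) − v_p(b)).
v_5(21/23) = 0

Factor powers of 5 from the numerator and denominator of the reduced fraction: 21 = 5^0 · 21 and 23 = 5^0 · 23. Apply v_p(a/b) = v_p(a) − v_p(b): v_5(21/23) = 0 − 0 = 0.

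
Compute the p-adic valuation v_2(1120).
v_2(1120) = 5

v_2(n) is the largest exponent k such that 2^k divides n. Factor out: 1120 = 2^5 · 35. (Sign doesn't affect v_p.) So v_2(1120) = 5.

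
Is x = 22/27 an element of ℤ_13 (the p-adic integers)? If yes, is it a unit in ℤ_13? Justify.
x ∈ ℤ_13^× (unit); v_13(x) = 0

ℤ_13 = {x ∈ ℚ_13 : v_13(x) ≥ 0} and ℤ_13^× = {x ∈ ℤ_13 : v_13(x) = 0}. Here v_13(22/27) = v_13(num) − v_13(den) = 0; compare against these criteria.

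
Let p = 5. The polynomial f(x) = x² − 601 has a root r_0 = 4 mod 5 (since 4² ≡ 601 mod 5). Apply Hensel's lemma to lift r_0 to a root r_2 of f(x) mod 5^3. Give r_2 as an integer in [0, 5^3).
r_2 = 74 (mod 125)

Hensel's recurrence: r_{i+1} = r_i − f(r_i)·(f′(r_i))^{-1} mod 5^{i+2}, with f′(x) = 2x. Iterate:
  r_0 = 4 (mod 5)
  r_1 = 24 (mod 25)
  r_2 = 74 (mod 125)
Final: r_2 = 74, and one checks f(r_2) ≡ 0 mod 5^3.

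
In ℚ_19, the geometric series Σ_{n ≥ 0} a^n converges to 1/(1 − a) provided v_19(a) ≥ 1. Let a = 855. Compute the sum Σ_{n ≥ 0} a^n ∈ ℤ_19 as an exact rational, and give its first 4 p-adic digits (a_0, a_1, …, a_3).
Σ a^n = 1/(1 − a) = -1/854;  first 4 digits = (1, 7, 13, 12)

v_19(a) = 1 ≥ 1, so the series converges in ℤ_19 to 1/(1 − a) = 1/(1 − 855) = -1/854. Expand this rational in ℤ_19: compute digits iteratively via d_i = x_i mod 19, x_{i+1} = (x_i − d_i)/19. The first 4 digits are (1, 7, 13, 12).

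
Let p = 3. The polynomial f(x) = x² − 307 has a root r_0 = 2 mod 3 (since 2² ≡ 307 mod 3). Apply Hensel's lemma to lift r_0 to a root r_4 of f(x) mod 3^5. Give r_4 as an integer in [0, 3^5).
r_4 = 8 (mod 243)

Hensel's recurrence: r_{i+1} = r_i − f(r_i)·(f′(r_i))^{-1} mod 3^{i+2}, with f′(x) = 2x. Iterate:
  r_0 = 2 (mod 3)
  r_1 = 8 (mod 9)
  r_2 = 8 (mod 27)
  r_3 = 8 (mod 81)
  r_4 = 8 (mod 243)
Final: r_4 = 8, and one checks f(r_4) ≡ 0 mod 3^5.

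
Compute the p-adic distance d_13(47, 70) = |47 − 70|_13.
d_13(47, 70) = 1

Step 1 — x − y = 47 − 70 = -23. Step 2 — v_13(-23) = 0 (factor: -23 = −(13^0 · 23); the sign does not affect v_p). Step 3 — |x − y|_13 = 13^{0} = 1.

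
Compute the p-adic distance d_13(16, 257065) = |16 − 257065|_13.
d_13(16, 257065) = 1/28561

Step 1 — x − y = 16 − 257065 = -257049. Step 2 — v_13(-257049) = 4 (factor: -257049 = −(13^4 · 9); the sign does not affect v_p). Step 3 — |x − y|_13 = 13^{-4} = 1/28561.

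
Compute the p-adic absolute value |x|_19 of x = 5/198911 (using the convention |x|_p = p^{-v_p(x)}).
|5/198911|_19 = 6859

Step 1 — compute v_19(x) by factoring powers of 19 out of the numerator and denominator: v_19(5/198911) = -3. Step 2 — apply |x|_p = p^{-v_p(x)} = 19^{3} = 6859.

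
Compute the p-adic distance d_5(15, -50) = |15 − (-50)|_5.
d_5(15, -50) = 1/5

Step 1 — x − y = 15 − (-50) = 65. Step 2 — v_5(65) = 1 (factor: 65 = (5^1 · 13); the sign does not affect v_p). Step 3 — |x − y|_5 = 5^{-1} = 1/5.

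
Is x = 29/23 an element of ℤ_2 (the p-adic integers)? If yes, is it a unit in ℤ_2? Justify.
x ∈ ℤ_2^× (unit); v_2(x) = 0

ℤ_2 = {x ∈ ℚ_2 : v_2(x) ≥ 0} and ℤ_2^× = {x ∈ ℤ_2 : v_2(x) = 0}. Here v_2(29/23) = v_2(num) − v_2(den) = 0; compare against these criteria.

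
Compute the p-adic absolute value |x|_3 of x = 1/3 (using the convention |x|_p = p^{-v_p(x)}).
|1/3|_3 = 3

Step 1 — compute v_3(x) by factoring powers of 3 out of the numerator and denominator: v_3(1/3) = -1. Step 2 — apply |x|_p = p^{-v_p(x)} = 3^{1} = 3.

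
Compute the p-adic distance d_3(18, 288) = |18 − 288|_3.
d_3(18, 288) = 1/27

Step 1 — x − y = 18 − 288 = -270. Step 2 — v_3(-270) = 3 (factor: -270 = −(3^3 · 10); the sign does not affect v_p). Step 3 — |x − y|_3 = 3^{-3} = 1/27.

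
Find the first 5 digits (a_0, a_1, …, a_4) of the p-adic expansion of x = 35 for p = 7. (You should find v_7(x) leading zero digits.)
(a_0, …, a_4) = (0, 5, 0, 0, 0)

v_7(35) = 1, so a_0 = ... = a_0 = 0. Factor out: x = 7^1 · u with u = 5 a unit in ℤ_7. Expand u iteratively via a_{v+i} = u_i mod 7, u_{i+1} = (u_i − a_{v+i})/7:
  u_0 = 5;  a_1 = 5;  u_1 = (u_0 − 5)/7 = 0
  u_1 = 0;  a_2 = 0;  u_2 = (u_1 − 0)/7 = 0
  u_2 = 0;  a_3 = 0;  u_3 = (u_2 − 0)/7 = 0
  u_3 = 0;  a_4 = 0;  u_4 = (u_3 − 0)/7 = 0
Digits: (0, 5, 0, 0, 0).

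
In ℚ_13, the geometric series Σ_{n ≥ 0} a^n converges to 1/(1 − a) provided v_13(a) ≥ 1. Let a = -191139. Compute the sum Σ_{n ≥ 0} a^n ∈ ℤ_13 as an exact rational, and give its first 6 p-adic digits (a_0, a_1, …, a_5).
Σ a^n = 1/(1 − a) = 1/191140;  first 6 digits = (1, 0, 0, 4, 6, 12)

v_13(a) = 3 ≥ 1, so the series converges in ℤ_13 to 1/(1 − a) = 1/(1 − (-191139)) = 1/191140. Expand this rational in ℤ_13: compute digits iteratively via d_i = x_i mod 13, x_{i+1} = (x_i − d_i)/13. The first 6 digits are (1, 0, 0, 4, 6, 12).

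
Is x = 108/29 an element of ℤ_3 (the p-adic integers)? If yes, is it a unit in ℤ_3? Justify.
x ∈ ℤ_3 but not a unit; v_3(x) = 3 > 0

ℤ_3 = {x ∈ ℚ_3 : v_3(x) ≥ 0} and ℤ_3^× = {x ∈ ℤ_3 : v_3(x) = 0}. Here v_3(108/29) = v_3(num) − v_3(den) = 3; compare against these criteria.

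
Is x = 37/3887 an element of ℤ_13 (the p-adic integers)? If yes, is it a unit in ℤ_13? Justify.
x ∉ ℤ_13 (v_13(x) = -2 < 0)

ℤ_13 = {x ∈ ℚ_13 : v_13(x) ≥ 0} and ℤ_13^× = {x ∈ ℤ_13 : v_13(x) = 0}. Here v_13(37/3887) = v_13(num) − v_13(den) = -2; compare against these criteria.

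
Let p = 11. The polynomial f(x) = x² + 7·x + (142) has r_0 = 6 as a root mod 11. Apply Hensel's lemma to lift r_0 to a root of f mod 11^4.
r_3 = 13107 (mod 14641)

Hensel: r_{i+1} = r_i − f(r_i)·(f′(r_i))^{-1} mod 11^{i+2}, f′(x) = 2x + 7. Iterate:
  r_0 = 6 (mod 11)
  r_1 = 39 (mod 121)
  r_2 = 1128 (mod 1331)
  r_3 = 13107 (mod 14641)
Final: r = 13107 satisfies f(r) ≡ 0 mod 11^4.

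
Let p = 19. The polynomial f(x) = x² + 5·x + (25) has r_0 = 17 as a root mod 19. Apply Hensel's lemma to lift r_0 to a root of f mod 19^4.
r_3 = 116221 (mod 130321)

Hensel: r_{i+1} = r_i − f(r_i)·(f′(r_i))^{-1} mod 19^{i+2}, f′(x) = 2x + 5. Iterate:
  r_0 = 17 (mod 19)
  r_1 = 340 (mod 361)
  r_2 = 6477 (mod 6859)
  r_3 = 116221 (mod 130321)
Final: r = 116221 satisfies f(r) ≡ 0 mod 19^4.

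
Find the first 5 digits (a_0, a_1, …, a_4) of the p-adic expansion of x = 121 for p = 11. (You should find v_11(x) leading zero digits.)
(a_0, …, a_4) = (0, 0, 1, 0, 0)

v_11(121) = 2, so a_0 = ... = a_1 = 0. Factor out: x = 11^2 · u with u = 1 a unit in ℤ_11. Expand u iteratively via a_{v+i} = u_i mod 11, u_{i+1} = (u_i − a_{v+i})/11:
  u_0 = 1;  a_2 = 1;  u_1 = (u_0 − 1)/11 = 0
  u_1 = 0;  a_3 = 0;  u_2 = (u_1 − 0)/11 = 0
  u_2 = 0;  a_4 = 0;  u_3 = (u_2 − 0)/11 = 0
Digits: (0, 0, 1, 0, 0).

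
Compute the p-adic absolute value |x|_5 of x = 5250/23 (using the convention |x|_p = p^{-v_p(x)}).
|5250/23|_5 = 1/125

Step 1 — compute v_5(x) by factoring powers of 5 out of the numerator and denominator: v_5(5250/23) = 3. Step 2 — apply |x|_p = p^{-v_p(x)} = 5^{-3} = 1/125.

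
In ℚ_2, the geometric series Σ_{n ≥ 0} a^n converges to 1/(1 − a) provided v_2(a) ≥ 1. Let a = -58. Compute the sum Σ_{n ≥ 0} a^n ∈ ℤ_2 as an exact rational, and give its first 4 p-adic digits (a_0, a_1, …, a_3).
Σ a^n = 1/(1 − a) = 1/59;  first 4 digits = (1, 1, 0, 0)

v_2(a) = 1 ≥ 1, so the series converges in ℤ_2 to 1/(1 − a) = 1/(1 − (-58)) = 1/59. Expand this rational in ℤ_2: compute digits iteratively via d_i = x_i mod 2, x_{i+1} = (x_i − d_i)/2. The first 4 digits are (1, 1, 0, 0).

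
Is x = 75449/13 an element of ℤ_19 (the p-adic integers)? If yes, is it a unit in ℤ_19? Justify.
x ∈ ℤ_19 but not a unit; v_19(x) = 3 > 0

ℤ_19 = {x ∈ ℚ_19 : v_19(x) ≥ 0} and ℤ_19^× = {x ∈ ℤ_19 : v_19(x) = 0}. Here v_19(75449/13) = v_19(num) − v_19(den) = 3; compare against these criteria.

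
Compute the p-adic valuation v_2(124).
v_2(124) = 2

v_2(n) is the largest exponent k such that 2^k divides n. Factor out: 124 = 2^2 · 31. (Sign doesn't affect v_p.) So v_2(124) = 2.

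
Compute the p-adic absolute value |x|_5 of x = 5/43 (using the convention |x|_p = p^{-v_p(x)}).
|5/43|_5 = 1/5

Step 1 — compute v_5(x) by factoring powers of 5 out of the numerator and denominator: v_5(5/43) = 1. Step 2 — apply |x|_p = p^{-v_p(x)} = 5^{-1} = 1/5.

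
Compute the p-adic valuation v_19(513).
v_19(513) = 1

v_19(n) is the largest exponent k such that 19^k divides n. Factor out: 513 = 19^1 · 27. (Sign doesn't affect v_p.) So v_19(513) = 1.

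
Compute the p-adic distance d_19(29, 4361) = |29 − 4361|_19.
d_19(29, 4361) = 1/361

Step 1 — x − y = 29 − 4361 = -4332. Step 2 — v_19(-4332) = 2 (factor: -4332 = −(19^2 · 12); the sign does not affect v_p). Step 3 — |x − y|_19 = 19^{-2} = 1/361.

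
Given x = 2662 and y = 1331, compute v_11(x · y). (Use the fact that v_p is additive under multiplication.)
v_11(3543122) = 6

v_p(x) = 3 (factor: 2662 = 11^3 · 2); v_p(y) = 3 (factor: 1331 = 11^3 · 1). Additivity: v_p(xy) = v_p(x) + v_p(y) = 3 + 3 = 6. (Direct check: xy = 3543122 = 11^6 · (2).)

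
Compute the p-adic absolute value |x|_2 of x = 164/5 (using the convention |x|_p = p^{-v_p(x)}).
|164/5|_2 = 1/4

Step 1 — compute v_2(x) by factoring powers of 2 out of the numerator and denominator: v_2(164/5) = 2. Step 2 — apply |x|_p = p^{-v_p(x)} = 2^{-2} = 1/4.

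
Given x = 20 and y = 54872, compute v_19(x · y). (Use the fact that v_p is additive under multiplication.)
v_19(1097440) = 3

v_p(x) = 0 (factor: 20 = 19^0 · 20); v_p(y) = 3 (factor: 54872 = 19^3 · 8). Additivity: v_p(xy) = v_p(x) + v_p(y) = 0 + 3 = 3. (Direct check: xy = 1097440 = 19^3 · (160).)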